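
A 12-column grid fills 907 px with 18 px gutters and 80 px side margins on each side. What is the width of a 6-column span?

Inside the margins: 907 − 160 = 747 px.
12c + 11·18 = 747 → 12c = 549 → c = 45.75 px.
Span of 6: 6·45.75 + 5·18 = 274.5 + 90 = 364.5 px.

364.5 px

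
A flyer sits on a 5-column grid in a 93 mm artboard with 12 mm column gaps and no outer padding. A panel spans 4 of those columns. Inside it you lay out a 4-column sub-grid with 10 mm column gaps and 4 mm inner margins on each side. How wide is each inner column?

8.5 mm

5 columns + 4 column gaps: 5c + 4·12 = 93.
5c = 93 − 48 = 45, so c = 9 mm.
4 columns plus 3 column gaps: 36 + 36 = 72 mm.
Inner content = 72 − 2·4 = 64 mm.
Subtracting 3 column gaps of 10 leaves 34 for 4 columns, so d = 8.5 mm.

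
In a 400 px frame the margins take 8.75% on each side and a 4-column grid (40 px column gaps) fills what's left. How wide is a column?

52.5 px

400 × (1 − 2·8.75%) = 400 × 82.5% = 330 px for the columns.
330 − 3·40 = 210; ÷4 gives c = 52.5 px.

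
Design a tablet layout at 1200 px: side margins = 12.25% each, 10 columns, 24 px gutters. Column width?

69 px

1200 × (1 − 2·12.25%) = 1200 × 75.5% = 906 px for the columns.
10 columns + 9 gutters: 10c + 9·24 = 906.
10c = 906 − 216 = 690, so c = 69 px.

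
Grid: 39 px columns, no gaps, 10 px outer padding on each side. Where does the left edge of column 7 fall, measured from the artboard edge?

244 px

Before column 7: the margin + 6 columns + 6 gaps.
Offset = 10 + 6·(39 + 0) = 10 + 234 = 244 px.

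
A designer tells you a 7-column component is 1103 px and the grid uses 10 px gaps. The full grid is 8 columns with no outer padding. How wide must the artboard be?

1262 px

1103 − 6·10 = 1043; ÷7 gives c = 149 px.
Summing: 1192 + 70 = 1262 px.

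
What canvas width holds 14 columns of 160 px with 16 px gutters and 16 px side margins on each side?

2480 px

Total width: 2·16 + 14·160 + 13·16 = 2480 px.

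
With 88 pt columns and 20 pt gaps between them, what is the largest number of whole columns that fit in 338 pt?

Each extra column adds 88 + 20 = 108 pt.
(338 + 20) / 108 = 3.31, so 3 columns fit.

3 columns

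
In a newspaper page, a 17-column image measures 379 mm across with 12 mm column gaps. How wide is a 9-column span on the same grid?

Subtracting 16 column gaps of 12 leaves 187 for 17 columns, so c = 11 mm.
Span of 9: 9·11 + 8·12 = 99 + 96 = 195 mm.

195 mm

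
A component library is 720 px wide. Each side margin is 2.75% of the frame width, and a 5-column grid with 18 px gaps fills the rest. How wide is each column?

Each margin = 2.75% of 720 = 19.8 px; content = 720 − 2·19.8 = 680.4 px.
5 columns + 4 gaps: 5c + 4·18 = 680.4.
5c = 680.4 − 72 = 608.4, so c = 121.68 px.

121.68 px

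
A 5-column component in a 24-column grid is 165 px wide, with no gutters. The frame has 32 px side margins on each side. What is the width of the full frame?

5c = 165 → c = 33 px.
Frame = 2·32 + 24·33 = 64 + 792 = 856 px.

856 px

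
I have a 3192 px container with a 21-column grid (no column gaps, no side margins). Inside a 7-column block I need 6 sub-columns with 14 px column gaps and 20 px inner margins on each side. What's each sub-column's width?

With no column gaps, each column is 3192/21 = 152 px.
7-column span = 7·152 = 1064 px.
Inner content = 1064 − 2·20 = 1024 px.
1024 − 5·14 = 954; ÷6 gives d = 159 px.

159 px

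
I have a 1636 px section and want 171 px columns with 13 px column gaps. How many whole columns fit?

k columns need k·171 + (k−1)·13 = k·184 − 13.
k·184 − 13 ≤ 1636 → k ≤ 1649 / 184 ≈ 8.96, so k = 8.

8 columns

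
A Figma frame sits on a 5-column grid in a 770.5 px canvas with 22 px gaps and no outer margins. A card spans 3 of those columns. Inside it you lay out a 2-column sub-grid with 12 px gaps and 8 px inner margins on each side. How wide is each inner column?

Subtracting 4 gaps of 22 leaves 682.5 for 5 columns, so c = 136.5 px.
3 columns plus 2 gaps: 409.5 + 44 = 453.5 px.
Inner content = 453.5 − 2·8 = 437.5 px.
437.5 − 1·12 = 425.5; ÷2 gives d = 212.75 px.

212.75 px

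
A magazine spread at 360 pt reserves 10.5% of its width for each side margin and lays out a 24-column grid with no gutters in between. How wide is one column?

11.85 pt

360 × (1 − 2·10.5%) = 360 × 79% = 284.4 pt for the columns.
284.4 / 24 = 11.85 pt per column.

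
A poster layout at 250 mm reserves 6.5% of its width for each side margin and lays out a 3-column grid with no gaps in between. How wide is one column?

Each margin = 6.5% of 250 = 16.25 mm; content = 250 − 2·16.25 = 217.5 mm.
217.5 / 3 = 72.5 mm per column.

72.5 mm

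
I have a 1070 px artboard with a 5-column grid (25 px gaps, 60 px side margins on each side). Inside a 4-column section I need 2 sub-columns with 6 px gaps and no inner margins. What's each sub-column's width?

Take off 120 px of margins, leaving 950 px.
5 columns + 4 gaps: 5c + 4·25 = 950.
5c = 950 − 100 = 850, so c = 170 px.
Span of 4: 4·170 + 3·25 = 680 + 75 = 755 px.
2d + 1·6 = 755 → 2d = 749 → d = 374.5 px.

374.5 px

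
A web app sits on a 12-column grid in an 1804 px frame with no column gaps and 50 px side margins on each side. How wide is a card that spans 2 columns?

Subtract both margins: 1804 − 2·50 = 1704 px.
1704 / 12 = 142 px per column.
2-column span = 2·142 = 284 px.

284 px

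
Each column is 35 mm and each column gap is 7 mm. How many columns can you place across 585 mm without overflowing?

14 columns

14 columns: 14·35 + 13·7 = 581 mm ≤ 585.
15 columns: 623 mm > 585. So 14.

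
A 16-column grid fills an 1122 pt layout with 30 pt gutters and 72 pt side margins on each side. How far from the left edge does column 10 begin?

639 pt

Inside the margins: 1122 − 144 = 978 pt.
16c + 15·30 = 978 → 16c = 528 → c = 33 pt.
Column 10 starts at margin + 9·(column + gutter) = 72 + 9·63 = 639 pt.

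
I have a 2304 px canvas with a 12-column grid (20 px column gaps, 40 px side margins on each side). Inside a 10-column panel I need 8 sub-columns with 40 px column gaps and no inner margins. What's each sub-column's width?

Outer content = 2304 − 2·40 = 2224 px.
12c + 11·20 = 2224 → 12c = 2004 → c = 167 px.
Span of 10: 10·167 + 9·20 = 1670 + 180 = 1850 px.
Subtracting 7 column gaps of 40 leaves 1570 for 8 columns, so d = 196.25 px.

196.25 px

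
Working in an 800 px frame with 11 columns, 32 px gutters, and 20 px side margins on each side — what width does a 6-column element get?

400 px

Take off 40 px of margins, leaving 760 px.
11c + 10·32 = 760 → 11c = 440 → c = 40 px.
Span of 6: 6·40 + 5·32 = 240 + 160 = 400 px.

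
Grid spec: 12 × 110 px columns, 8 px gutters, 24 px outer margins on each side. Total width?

Artboard = 2·24 + 12·110 + 11·8 = 48 + 1320 + 88 = 1456 px.

1456 px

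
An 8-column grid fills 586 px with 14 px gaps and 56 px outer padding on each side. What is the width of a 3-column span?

169 px

Take off 112 px of margins, leaving 474 px.
Subtracting 7 gaps of 14 leaves 376 for 8 columns, so c = 47 px.
3 columns plus 2 gaps: 141 + 28 = 169 px.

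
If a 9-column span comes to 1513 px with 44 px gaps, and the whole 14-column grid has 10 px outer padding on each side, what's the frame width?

2398 px

9 columns + 8 gaps: 9c + 8·44 = 1513.
9c = 1513 − 352 = 1161, so c = 129 px.
Adding margins, columns and gutters: 20 + 1806 + 572 = 2398 px.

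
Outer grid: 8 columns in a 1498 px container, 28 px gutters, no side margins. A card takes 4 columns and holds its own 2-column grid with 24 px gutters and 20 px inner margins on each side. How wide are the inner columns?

1498 − 7·28 = 1302; ÷8 gives c = 162.75 px.
4 columns plus 3 gutters: 651 + 84 = 735 px.
Inner content = 735 − 2·20 = 695 px.
Subtracting 1 gutter of 24 leaves 671 for 2 columns, so d = 335.5 px.

335.5 px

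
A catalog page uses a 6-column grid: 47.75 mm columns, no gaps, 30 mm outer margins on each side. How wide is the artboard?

346.5 mm

Summing: 60 + 286.5 = 346.5 mm.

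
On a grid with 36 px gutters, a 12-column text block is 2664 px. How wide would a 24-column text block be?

2664 − 11·36 = 2268; ÷12 gives c = 189 px.
24-column span = 24·189 + 23·36 = 5364 px.

5364 px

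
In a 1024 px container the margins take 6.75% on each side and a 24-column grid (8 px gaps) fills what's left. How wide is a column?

29.24 px

Margins: 6.75% × 1024 = 69.12 px each, so content = 1024 − 138.24 = 885.76 px.
24 columns + 23 gaps: 24c + 23·8 = 885.76.
24c = 885.76 − 184 = 701.76, so c = 29.24 px.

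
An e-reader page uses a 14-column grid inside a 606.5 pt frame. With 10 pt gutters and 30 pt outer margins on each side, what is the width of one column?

Subtract both margins: 606.5 − 2·30 = 546.5 pt.
Subtracting 13 gutters of 10 leaves 416.5 for 14 columns, so c = 29.75 pt.

29.75 pt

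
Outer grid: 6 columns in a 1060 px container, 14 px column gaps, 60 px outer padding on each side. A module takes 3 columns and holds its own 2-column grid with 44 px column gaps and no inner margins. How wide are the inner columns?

Subtract both margins: 1060 − 2·60 = 940 px.
Subtracting 5 column gaps of 14 leaves 870 for 6 columns, so c = 145 px.
Span of 3: 3·145 + 2·14 = 435 + 28 = 463 px.
463 − 1·44 = 419; ÷2 gives d = 209.5 px.

209.5 px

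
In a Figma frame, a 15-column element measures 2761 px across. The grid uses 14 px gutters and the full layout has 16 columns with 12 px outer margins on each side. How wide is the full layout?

15c + 14·14 = 2761 → 15c = 2565 → c = 171 px.
Total width: 2·12 + 16·171 + 15·14 = 2970 px.

2970 px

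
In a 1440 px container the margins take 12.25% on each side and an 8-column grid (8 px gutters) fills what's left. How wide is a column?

128.9 px

Each margin = 12.25% of 1440 = 176.4 px; content = 1440 − 2·176.4 = 1087.2 px.
1087.2 − 7·8 = 1031.2; ÷8 gives c = 128.9 px.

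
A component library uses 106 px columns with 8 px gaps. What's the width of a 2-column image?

2 columns plus 1 gap: 212 + 8 = 220 px.

220 px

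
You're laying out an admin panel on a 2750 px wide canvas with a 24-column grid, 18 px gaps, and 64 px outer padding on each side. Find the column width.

Subtract both margins: 2750 − 2·64 = 2622 px.
Subtracting 23 gaps of 18 leaves 2208 for 24 columns, so c = 92 px.

92 px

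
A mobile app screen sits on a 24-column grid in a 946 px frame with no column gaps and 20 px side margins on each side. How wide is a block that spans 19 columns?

717.25 px

Subtract both margins: 946 − 2·20 = 906 px.
With no column gaps, each column is 906/24 = 37.75 px.
With no column gaps, 19 columns span 19·37.75 = 717.25 px.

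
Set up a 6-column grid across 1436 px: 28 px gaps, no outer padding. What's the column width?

6c + 5·28 = 1436 → 6c = 1296 → c = 216 px.

216 px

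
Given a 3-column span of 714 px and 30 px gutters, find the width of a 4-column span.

962 px

3c + 2·30 = 714 → 3c = 654 → c = 218 px.
Span of 4: 4·218 + 3·30 = 872 + 90 = 962 px.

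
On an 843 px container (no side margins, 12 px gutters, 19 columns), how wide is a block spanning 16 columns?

708 px

843 − 18·12 = 627; ÷19 gives c = 33 px.
Span of 16: 16·33 + 15·12 = 528 + 180 = 708 px.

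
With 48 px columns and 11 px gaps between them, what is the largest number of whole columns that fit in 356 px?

6 columns: 6·48 + 5·11 = 343 px ≤ 356.
7 columns: 402 px > 356. So 6.

6 columns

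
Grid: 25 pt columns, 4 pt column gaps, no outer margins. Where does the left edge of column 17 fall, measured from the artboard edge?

464 pt

Each column+gutter stride is 29 pt; with no margin, 16 of them is 464 pt.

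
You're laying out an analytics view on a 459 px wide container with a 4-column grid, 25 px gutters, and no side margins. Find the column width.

96 px

4c + 3·25 = 459 → 4c = 384 → c = 96 px.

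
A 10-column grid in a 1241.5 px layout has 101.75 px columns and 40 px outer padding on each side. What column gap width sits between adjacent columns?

Take off 80 px of margins, leaving 1161.5 px.
10 columns take 10·101.75 = 1017.5 px; remaining 144 splits into 9 column gaps.
g = 144 / 9 = 16 px.

16 px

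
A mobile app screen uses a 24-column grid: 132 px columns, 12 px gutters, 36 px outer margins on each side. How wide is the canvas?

3516 px

Adding margins, columns and gutters: 72 + 3168 + 276 = 3516 px.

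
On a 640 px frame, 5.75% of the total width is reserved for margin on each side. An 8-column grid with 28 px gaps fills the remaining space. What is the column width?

640 × (1 − 2·5.75%) = 640 × 88.5% = 566.4 px for the columns.
566.4 − 7·28 = 370.4; ÷8 gives c = 46.3 px.

46.3 px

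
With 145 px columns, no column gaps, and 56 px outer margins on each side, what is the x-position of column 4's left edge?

491 px

Each column+gutter stride is 145 px; 3 of them past the 56 px margin is 56 + 435 = 491 px.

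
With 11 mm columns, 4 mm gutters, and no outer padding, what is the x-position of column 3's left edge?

Before column 3: 2 columns + 2 gutters.
Offset = 2·(11 + 4) = 2·15 = 30 mm.

30 mm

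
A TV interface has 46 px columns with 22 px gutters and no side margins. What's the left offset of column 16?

1020 px

No margin, so column 16 starts at 15·(column + gutter) = 15·68 = 1020 px.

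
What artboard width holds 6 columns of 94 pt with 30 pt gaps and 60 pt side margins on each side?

834 pt

Total width: 2·60 + 6·94 + 5·30 = 834 pt.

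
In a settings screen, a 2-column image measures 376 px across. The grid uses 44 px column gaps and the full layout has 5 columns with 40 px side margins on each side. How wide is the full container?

1086 px

2c + 1·44 = 376 → 2c = 332 → c = 166 px.
Adding margins, columns and gutters: 80 + 830 + 176 = 1086 px.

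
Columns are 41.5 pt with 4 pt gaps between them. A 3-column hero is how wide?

3-column span = 3·41.5 + 2·4 = 132.5 pt.

132.5 pt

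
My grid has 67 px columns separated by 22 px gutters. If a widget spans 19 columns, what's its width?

1669 px

19 columns plus 18 gutters: 1273 + 396 = 1669 px.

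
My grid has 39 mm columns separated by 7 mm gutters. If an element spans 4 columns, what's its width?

Span of 4: 4·39 + 3·7 = 156 + 21 = 177 mm.

177 mm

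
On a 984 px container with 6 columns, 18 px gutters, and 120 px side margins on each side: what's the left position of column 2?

Subtract both margins: 984 − 2·120 = 744 px.
6 columns + 5 gutters: 6c + 5·18 = 744.
6c = 744 − 90 = 654, so c = 109 px.
Before column 2: the margin + 1 column + 1 gutter.
Offset = 120 + 1·(109 + 18) = 120 + 127 = 247 px.

247 px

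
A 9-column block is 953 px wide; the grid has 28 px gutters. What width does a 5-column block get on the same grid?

953 − 8·28 = 729; ÷9 gives c = 81 px.
5-column span = 5·81 + 4·28 = 517 px.

517 px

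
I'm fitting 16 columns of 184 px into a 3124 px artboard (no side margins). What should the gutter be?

16·184 + 15g = 3124 → 15g = 180 → g = 12 px.

12 px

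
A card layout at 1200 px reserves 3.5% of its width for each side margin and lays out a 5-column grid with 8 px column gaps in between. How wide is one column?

Each margin = 3.5% of 1200 = 42 px; content = 1200 − 2·42 = 1116 px.
1116 − 4·8 = 1084; ÷5 gives c = 216.8 px.

216.8 px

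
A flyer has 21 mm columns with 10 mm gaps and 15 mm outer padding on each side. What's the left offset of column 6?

Column 6 starts at margin + 5·(column + gutter) = 15 + 5·31 = 170 mm.

170 mm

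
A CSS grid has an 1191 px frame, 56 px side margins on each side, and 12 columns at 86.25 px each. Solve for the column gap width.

4 px

Inside the margins: 1191 − 112 = 1079 px.
Columns use 1035 px, leaving 44 px across 11 column gaps = 4 px each.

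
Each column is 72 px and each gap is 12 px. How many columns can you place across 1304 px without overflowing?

15 columns: 15·72 + 14·12 = 1248 px ≤ 1304.
16 columns: 1332 px > 1304. So 15.

15 columns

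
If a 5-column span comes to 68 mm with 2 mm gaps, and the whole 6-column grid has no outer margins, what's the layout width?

5 columns + 4 gaps: 5c + 4·2 = 68.
5c = 68 − 8 = 60, so c = 12 mm.
Total width: 6·12 + 5·2 = 82 mm.

82 mm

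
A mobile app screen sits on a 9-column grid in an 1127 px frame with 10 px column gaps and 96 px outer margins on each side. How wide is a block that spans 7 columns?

725 px

Subtract both margins: 1127 − 2·96 = 935 px.
935 − 8·10 = 855; ÷9 gives c = 95 px.
Span of 7: 7·95 + 6·10 = 665 + 60 = 725 px.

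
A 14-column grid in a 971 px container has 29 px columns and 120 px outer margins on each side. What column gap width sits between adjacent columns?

Content width = 971 − 2·120 = 731 px.
14·29 + 13g = 731 → 13g = 325 → g = 25 px.

25 px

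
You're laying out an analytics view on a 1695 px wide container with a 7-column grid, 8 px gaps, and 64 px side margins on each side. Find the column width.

Inside the margins: 1695 − 128 = 1567 px.
7 columns + 6 gaps: 7c + 6·8 = 1567.
7c = 1567 − 48 = 1519, so c = 217 px.

217 px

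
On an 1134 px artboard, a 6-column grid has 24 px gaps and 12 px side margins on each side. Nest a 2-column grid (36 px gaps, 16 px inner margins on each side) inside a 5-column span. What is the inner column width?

426.5 px

Take off 24 px of margins, leaving 1110 px.
6 columns + 5 gaps: 6c + 5·24 = 1110.
6c = 1110 − 120 = 990, so c = 165 px.
5 columns plus 4 gaps: 825 + 96 = 921 px.
Inner content = 921 − 2·16 = 889 px.
Subtracting 1 gap of 36 leaves 853 for 2 columns, so d = 426.5 px.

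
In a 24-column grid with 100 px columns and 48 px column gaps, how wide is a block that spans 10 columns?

1432 px

10-column span = 10·100 + 9·48 = 1432 px.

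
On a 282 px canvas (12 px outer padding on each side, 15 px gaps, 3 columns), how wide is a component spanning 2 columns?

Subtract both margins: 282 − 2·12 = 258 px.
3 columns + 2 gaps: 3c + 2·15 = 258.
3c = 258 − 30 = 228, so c = 76 px.
2 columns plus 1 gap: 152 + 15 = 167 px.

167 px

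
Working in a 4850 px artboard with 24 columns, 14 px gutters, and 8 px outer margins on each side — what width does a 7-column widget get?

Content width = 4850 − 2·8 = 4834 px.
24c + 23·14 = 4834 → 24c = 4512 → c = 188 px.
7-column span = 7·188 + 6·14 = 1400 px.

1400 px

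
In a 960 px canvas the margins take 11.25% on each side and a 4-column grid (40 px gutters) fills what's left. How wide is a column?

156 px

Margins: 11.25% × 960 = 108 px each, so content = 960 − 216 = 744 px.
Subtracting 3 gutters of 40 leaves 624 for 4 columns, so c = 156 px.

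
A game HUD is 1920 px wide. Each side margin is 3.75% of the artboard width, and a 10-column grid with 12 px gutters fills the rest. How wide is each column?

Each margin = 3.75% of 1920 = 72 px; content = 1920 − 2·72 = 1776 px.
Subtracting 9 gutters of 12 leaves 1668 for 10 columns, so c = 166.8 px.

166.8 px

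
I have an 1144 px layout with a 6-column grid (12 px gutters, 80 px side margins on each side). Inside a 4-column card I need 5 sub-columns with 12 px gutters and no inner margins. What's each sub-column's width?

Outer content = 1144 − 2·80 = 984 px.
6 columns + 5 gutters: 6c + 5·12 = 984.
6c = 984 − 60 = 924, so c = 154 px.
4 columns plus 3 gutters: 616 + 36 = 652 px.
Subtracting 4 gutters of 12 leaves 604 for 5 columns, so d = 120.8 px.

120.8 px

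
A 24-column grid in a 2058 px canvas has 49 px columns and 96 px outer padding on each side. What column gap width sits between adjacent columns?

Subtract both margins: 2058 − 2·96 = 1866 px.
Columns use 1176 px, leaving 690 px across 23 column gaps = 30 px each.

30 px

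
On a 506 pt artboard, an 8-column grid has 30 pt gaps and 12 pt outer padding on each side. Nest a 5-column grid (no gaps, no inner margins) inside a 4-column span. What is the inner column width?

45.2 pt

Inside the margins: 506 − 24 = 482 pt.
8 columns + 7 gaps: 8c + 7·30 = 482.
8c = 482 − 210 = 272, so c = 34 pt.
4 columns plus 3 gaps: 136 + 90 = 226 pt.
5d = 226 → d = 45.2 pt.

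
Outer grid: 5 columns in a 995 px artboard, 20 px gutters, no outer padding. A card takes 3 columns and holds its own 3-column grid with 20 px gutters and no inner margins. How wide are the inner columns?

5 columns + 4 gutters: 5c + 4·20 = 995.
5c = 995 − 80 = 915, so c = 183 px.
Span of 3: 3·183 + 2·20 = 549 + 40 = 589 px.
Subtracting 2 gutters of 20 leaves 549 for 3 columns, so d = 183 px.

183 px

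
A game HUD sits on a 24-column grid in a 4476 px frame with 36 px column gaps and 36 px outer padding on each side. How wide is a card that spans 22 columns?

Content width = 4476 − 2·36 = 4404 px.
24c + 23·36 = 4404 → 24c = 3576 → c = 149 px.
Span of 22: 22·149 + 21·36 = 3278 + 756 = 4034 px.

4034 px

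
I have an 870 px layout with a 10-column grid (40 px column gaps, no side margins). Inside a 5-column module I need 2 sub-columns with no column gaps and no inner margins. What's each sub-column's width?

207.5 px

870 − 9·40 = 510; ÷10 gives c = 51 px.
5-column span = 5·51 + 4·40 = 415 px.
2d = 415 → d = 207.5 px.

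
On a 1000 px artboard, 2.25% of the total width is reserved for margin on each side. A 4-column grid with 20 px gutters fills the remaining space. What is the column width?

Each margin = 2.25% of 1000 = 22.5 px; content = 1000 − 2·22.5 = 955 px.
955 − 3·20 = 895; ÷4 gives c = 223.75 px.

223.75 px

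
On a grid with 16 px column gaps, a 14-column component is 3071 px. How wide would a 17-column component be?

14c + 13·16 = 3071 → 14c = 2863 → c = 204.5 px.
17-column span = 17·204.5 + 16·16 = 3732.5 px.

3732.5 px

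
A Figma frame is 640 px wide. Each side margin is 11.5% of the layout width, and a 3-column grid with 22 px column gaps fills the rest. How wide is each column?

640 × (1 − 2·11.5%) = 640 × 77% = 492.8 px for the columns.
Subtracting 2 column gaps of 22 leaves 448.8 for 3 columns, so c = 149.6 px.

149.6 px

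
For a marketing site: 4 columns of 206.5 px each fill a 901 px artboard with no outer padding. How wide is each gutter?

25 px

Columns use 826 px, leaving 75 px across 3 gutters = 25 px each.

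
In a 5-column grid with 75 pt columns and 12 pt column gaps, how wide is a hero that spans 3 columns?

249 pt

Span of 3: 3·75 + 2·12 = 225 + 24 = 249 pt.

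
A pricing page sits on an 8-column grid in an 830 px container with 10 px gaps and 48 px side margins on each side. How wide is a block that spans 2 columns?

176 px

Content width = 830 − 2·48 = 734 px.
8 columns + 7 gaps: 8c + 7·10 = 734.
8c = 734 − 70 = 664, so c = 83 px.
2 columns plus 1 gap: 166 + 10 = 176 px.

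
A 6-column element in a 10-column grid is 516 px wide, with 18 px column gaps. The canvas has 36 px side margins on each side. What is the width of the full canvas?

516 − 5·18 = 426; ÷6 gives c = 71 px.
Canvas = 2·36 + 10·71 + 9·18 = 72 + 710 + 162 = 944 px.

944 px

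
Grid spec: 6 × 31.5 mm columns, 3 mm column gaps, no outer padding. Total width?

204 mm

Layout = 6·31.5 + 5·3 = 189 + 15 = 204 mm.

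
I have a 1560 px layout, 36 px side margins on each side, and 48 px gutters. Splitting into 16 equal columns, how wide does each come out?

48 px

Inside the margins: 1560 − 72 = 1488 px.
16c + 15·48 = 1488 → 16c = 768 → c = 48 px.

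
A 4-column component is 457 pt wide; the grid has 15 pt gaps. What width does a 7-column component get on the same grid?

4 columns + 3 gaps: 4c + 3·15 = 457.
4c = 457 − 45 = 412, so c = 103 pt.
Span of 7: 7·103 + 6·15 = 721 + 90 = 811 pt.

811 pt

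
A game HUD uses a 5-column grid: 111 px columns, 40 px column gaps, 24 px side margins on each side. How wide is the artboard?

763 px

Adding margins, columns and gutters: 48 + 555 + 160 = 763 px.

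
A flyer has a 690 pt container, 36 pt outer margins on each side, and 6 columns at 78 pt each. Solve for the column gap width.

Subtract both margins: 690 − 2·36 = 618 pt.
6 columns take 6·78 = 468 pt; remaining 150 splits into 5 column gaps.
g = 150 / 5 = 30 pt.

30 pt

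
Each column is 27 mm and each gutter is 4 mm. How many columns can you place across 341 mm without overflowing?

Each extra column adds 27 + 4 = 31 mm.
(341 + 4) / 31 = 11.13, so 11 columns fit.

11 columns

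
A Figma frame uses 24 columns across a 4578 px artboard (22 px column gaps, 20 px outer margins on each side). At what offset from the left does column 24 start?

Take off 40 px of margins, leaving 4538 px.
24 columns + 23 column gaps: 24c + 23·22 = 4538.
24c = 4538 − 506 = 4032, so c = 168 px.
Before column 24: the margin + 23 columns + 23 column gaps.
Offset = 20 + 23·(168 + 22) = 20 + 4370 = 4390 px.

4390 px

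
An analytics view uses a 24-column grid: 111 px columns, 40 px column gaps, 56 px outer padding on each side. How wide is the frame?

Total width: 2·56 + 24·111 + 23·40 = 3696 px.

3696 px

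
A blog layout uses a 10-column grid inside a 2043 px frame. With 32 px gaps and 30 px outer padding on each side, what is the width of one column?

169.5 px

Content width = 2043 − 2·30 = 1983 px.
10 columns + 9 gaps: 10c + 9·32 = 1983.
10c = 1983 − 288 = 1695, so c = 169.5 px.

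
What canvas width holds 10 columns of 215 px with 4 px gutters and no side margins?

Total width: 10·215 + 9·4 = 2186 px.

2186 px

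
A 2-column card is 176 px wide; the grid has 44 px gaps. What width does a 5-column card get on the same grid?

Subtracting 1 gap of 44 leaves 132 for 2 columns, so c = 66 px.
5-column span = 5·66 + 4·44 = 506 px.

506 px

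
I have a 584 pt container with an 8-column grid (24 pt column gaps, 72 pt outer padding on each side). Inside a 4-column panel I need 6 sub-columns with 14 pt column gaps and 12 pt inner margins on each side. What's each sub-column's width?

19 pt

Take off 144 pt of margins, leaving 440 pt.
8c + 7·24 = 440 → 8c = 272 → c = 34 pt.
4 columns plus 3 column gaps: 136 + 72 = 208 pt.
Inner content = 208 − 2·12 = 184 pt.
Subtracting 5 column gaps of 14 leaves 114 for 6 columns, so d = 19 pt.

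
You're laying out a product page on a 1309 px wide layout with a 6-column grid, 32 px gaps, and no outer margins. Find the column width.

Subtracting 5 gaps of 32 leaves 1149 for 6 columns, so c = 191.5 px.

191.5 px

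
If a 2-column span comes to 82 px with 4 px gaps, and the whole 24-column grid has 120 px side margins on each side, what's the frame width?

1268 px

Subtracting 1 gap of 4 leaves 78 for 2 columns, so c = 39 px.
Total width: 2·120 + 24·39 + 23·4 = 1268 px.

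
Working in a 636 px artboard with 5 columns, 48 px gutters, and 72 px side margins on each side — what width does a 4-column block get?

384 px

Content width = 636 − 2·72 = 492 px.
5 columns + 4 gutters: 5c + 4·48 = 492.
5c = 492 − 192 = 300, so c = 60 px.
Span of 4: 4·60 + 3·48 = 240 + 144 = 384 px.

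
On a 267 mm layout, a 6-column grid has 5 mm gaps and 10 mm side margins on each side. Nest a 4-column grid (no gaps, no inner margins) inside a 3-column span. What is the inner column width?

30.25 mm

Inside the margins: 267 − 20 = 247 mm.
247 − 5·5 = 222; ÷6 gives c = 37 mm.
3-column span = 3·37 + 2·5 = 121 mm.
With no gaps, each column is 121/4 = 30.25 mm.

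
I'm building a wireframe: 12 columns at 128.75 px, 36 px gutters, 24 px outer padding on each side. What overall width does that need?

Total width: 2·24 + 12·128.75 + 11·36 = 1989 px.

1989 px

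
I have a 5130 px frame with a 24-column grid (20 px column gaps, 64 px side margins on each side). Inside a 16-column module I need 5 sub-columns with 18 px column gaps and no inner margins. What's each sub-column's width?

651.2 px

Subtract both margins: 5130 − 2·64 = 5002 px.
Subtracting 23 column gaps of 20 leaves 4542 for 24 columns, so c = 189.25 px.
16 columns plus 15 column gaps: 3028 + 300 = 3328 px.
5d + 4·18 = 3328 → 5d = 3256 → d = 651.2 px.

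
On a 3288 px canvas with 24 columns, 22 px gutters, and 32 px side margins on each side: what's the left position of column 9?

1114 px

Content = 3288 − 2·32 = 3224 px.
24c + 23·22 = 3224 → 24c = 2718 → c = 113.25 px.
Before column 9: the margin + 8 columns + 8 gutters.
Offset = 32 + 8·(113.25 + 22) = 32 + 1082 = 1114 px.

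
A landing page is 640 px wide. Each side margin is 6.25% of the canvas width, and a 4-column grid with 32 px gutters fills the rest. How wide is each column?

116 px

Each margin = 6.25% of 640 = 40 px; content = 640 − 2·40 = 560 px.
4c + 3·32 = 560 → 4c = 464 → c = 116 px.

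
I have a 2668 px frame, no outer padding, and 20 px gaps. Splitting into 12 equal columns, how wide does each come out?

204 px

12c + 11·20 = 2668 → 12c = 2448 → c = 204 px.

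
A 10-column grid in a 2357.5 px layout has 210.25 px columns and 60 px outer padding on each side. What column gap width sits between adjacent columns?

Inside the margins: 2357.5 − 120 = 2237.5 px.
10 columns take 10·210.25 = 2102.5 px; remaining 135 splits into 9 column gaps.
g = 135 / 9 = 15 px.

15 px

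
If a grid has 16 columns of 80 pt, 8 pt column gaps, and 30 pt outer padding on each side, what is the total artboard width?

Adding margins, columns and gutters: 60 + 1280 + 120 = 1460 pt.

1460 pt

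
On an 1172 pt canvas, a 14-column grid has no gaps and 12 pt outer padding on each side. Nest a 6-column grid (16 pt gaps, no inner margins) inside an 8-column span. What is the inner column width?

96 pt

Inside the margins: 1172 − 24 = 1148 pt.
With no gaps, each column is 1148/14 = 82 pt.
With no gaps, 8 columns span 8·82 = 656 pt.
Subtracting 5 gaps of 16 leaves 576 for 6 columns, so d = 96 pt.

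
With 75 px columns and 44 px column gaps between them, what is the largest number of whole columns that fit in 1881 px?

k columns need k·75 + (k−1)·44 = k·119 − 44.
k·119 − 44 ≤ 1881 → k ≤ 1925 / 119 ≈ 16.18, so k = 16.

16 columns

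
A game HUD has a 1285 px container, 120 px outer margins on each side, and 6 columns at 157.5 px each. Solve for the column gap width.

Inside the margins: 1285 − 240 = 1045 px.
6·157.5 + 5g = 1045 → 5g = 100 → g = 20 px.

20 px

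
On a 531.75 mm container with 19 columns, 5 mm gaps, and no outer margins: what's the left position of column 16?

423.75 mm

19c + 18·5 = 531.75 → 19c = 441.75 → c = 23.25 mm.
Each column+gutter stride is 28.25 mm; with no margin, 15 of them is 423.75 mm.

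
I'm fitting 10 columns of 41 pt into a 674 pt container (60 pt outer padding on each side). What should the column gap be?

16 pt

Content width = 674 − 2·60 = 554 pt.
Columns use 410 pt, leaving 144 pt across 9 column gaps = 16 pt each.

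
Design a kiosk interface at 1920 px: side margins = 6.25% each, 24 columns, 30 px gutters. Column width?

41.25 px

Each margin = 6.25% of 1920 = 120 px; content = 1920 − 2·120 = 1680 px.
24c + 23·30 = 1680 → 24c = 990 → c = 41.25 px.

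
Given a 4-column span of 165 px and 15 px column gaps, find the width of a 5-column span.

4c + 3·15 = 165 → 4c = 120 → c = 30 px.
5 columns plus 4 column gaps: 150 + 60 = 210 px.

210 px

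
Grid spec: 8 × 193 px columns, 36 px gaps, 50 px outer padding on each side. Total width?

1896 px

Adding margins, columns and gutters: 100 + 1544 + 252 = 1896 px.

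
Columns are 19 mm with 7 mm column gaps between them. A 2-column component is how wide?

45 mm

2-column span = 2·19 + 1·7 = 45 mm.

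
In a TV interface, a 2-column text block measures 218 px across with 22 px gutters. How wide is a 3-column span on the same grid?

218 − 1·22 = 196; ÷2 gives c = 98 px.
3-column span = 3·98 + 2·22 = 338 px.

338 px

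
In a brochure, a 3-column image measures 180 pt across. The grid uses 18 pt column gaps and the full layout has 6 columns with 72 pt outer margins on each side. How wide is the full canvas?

522 pt

3c + 2·18 = 180 → 3c = 144 → c = 48 pt.
Total width: 2·72 + 6·48 + 5·18 = 522 pt.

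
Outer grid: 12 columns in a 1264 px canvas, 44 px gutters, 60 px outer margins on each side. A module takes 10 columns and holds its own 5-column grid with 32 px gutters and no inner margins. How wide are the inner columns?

163.6 px

Outer content = 1264 − 2·60 = 1144 px.
12c + 11·44 = 1144 → 12c = 660 → c = 55 px.
10 columns plus 9 gutters: 550 + 396 = 946 px.
946 − 4·32 = 818; ÷5 gives d = 163.6 px.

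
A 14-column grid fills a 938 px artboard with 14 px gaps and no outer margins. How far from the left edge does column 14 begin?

884 px

14 columns + 13 gaps: 14c + 13·14 = 938.
14c = 938 − 182 = 756, so c = 54 px.
No margin, so column 14 starts at 13·(column + gutter) = 13·68 = 884 px.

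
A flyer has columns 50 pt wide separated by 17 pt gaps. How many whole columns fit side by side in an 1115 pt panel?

16 columns

k columns need k·50 + (k−1)·17 = k·67 − 17.
k·67 − 17 ≤ 1115 → k ≤ 1132 / 67 ≈ 16.90, so k = 16.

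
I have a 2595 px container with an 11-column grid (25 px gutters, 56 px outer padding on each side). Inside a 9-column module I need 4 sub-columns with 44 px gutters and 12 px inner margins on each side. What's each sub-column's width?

Subtract both margins: 2595 − 2·56 = 2483 px.
11 columns + 10 gutters: 11c + 10·25 = 2483.
11c = 2483 − 250 = 2233, so c = 203 px.
Span of 9: 9·203 + 8·25 = 1827 + 200 = 2027 px.
Inner content = 2027 − 2·12 = 2003 px.
4 columns + 3 gutters: 4d + 3·44 = 2003.
4d = 2003 − 132 = 1871, so d = 467.75 px.

467.75 px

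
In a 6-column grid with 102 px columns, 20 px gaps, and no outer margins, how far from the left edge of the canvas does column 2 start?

No margin, so column 2 starts at 1·(column + gutter) = 1·122 = 122 px.

122 px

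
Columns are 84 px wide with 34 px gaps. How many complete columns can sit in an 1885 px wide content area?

k columns need k·84 + (k−1)·34 = k·118 − 34.
k·118 − 34 ≤ 1885 → k ≤ 1919 / 118 ≈ 16.26, so k = 16.

16 columns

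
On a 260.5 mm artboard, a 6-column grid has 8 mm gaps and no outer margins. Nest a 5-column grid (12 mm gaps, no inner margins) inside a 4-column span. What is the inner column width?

6c + 5·8 = 260.5 → 6c = 220.5 → c = 36.75 mm.
4-column span = 4·36.75 + 3·8 = 171 mm.
Subtracting 4 gaps of 12 leaves 123 for 5 columns, so d = 24.6 mm.

24.6 mm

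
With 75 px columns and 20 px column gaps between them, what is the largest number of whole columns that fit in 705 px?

7 columns

Each extra column adds 75 + 20 = 95 px.
(705 + 20) / 95 = 7.63, so 7 columns fit.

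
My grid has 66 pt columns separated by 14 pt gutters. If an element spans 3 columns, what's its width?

226 pt

Span of 3: 3·66 + 2·14 = 198 + 28 = 226 pt.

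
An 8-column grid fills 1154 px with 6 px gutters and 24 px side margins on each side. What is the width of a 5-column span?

689 px

Subtract both margins: 1154 − 2·24 = 1106 px.
8c + 7·6 = 1106 → 8c = 1064 → c = 133 px.
Span of 5: 5·133 + 4·6 = 665 + 24 = 689 px.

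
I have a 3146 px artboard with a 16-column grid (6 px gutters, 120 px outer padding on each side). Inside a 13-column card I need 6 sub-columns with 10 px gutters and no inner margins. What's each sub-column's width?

Outer content = 3146 − 2·120 = 2906 px.
Subtracting 15 gutters of 6 leaves 2816 for 16 columns, so c = 176 px.
Span of 13: 13·176 + 12·6 = 2288 + 72 = 2360 px.
6d + 5·10 = 2360 → 6d = 2310 → d = 385 px.

385 px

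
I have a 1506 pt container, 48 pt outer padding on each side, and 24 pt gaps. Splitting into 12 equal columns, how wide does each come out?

95.5 pt

Take off 96 pt of margins, leaving 1410 pt.
1410 − 11·24 = 1146; ÷12 gives c = 95.5 pt.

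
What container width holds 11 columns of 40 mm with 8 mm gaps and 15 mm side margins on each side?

550 mm

Container = 2·15 + 11·40 + 10·8 = 30 + 440 + 80 = 550 mm.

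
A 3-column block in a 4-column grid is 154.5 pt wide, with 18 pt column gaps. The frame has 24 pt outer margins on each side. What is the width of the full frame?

154.5 − 2·18 = 118.5; ÷3 gives c = 39.5 pt.
Adding margins, columns and gutters: 48 + 158 + 54 = 260 pt.

260 pt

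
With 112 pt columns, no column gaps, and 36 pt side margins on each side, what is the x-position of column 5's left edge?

Before column 5: the margin + 4 columns + 4 column gaps.
Offset = 36 + 4·(112 + 0) = 36 + 448 = 484 pt.

484 pt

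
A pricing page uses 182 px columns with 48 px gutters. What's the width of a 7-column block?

1562 px

7-column span = 7·182 + 6·48 = 1562 px.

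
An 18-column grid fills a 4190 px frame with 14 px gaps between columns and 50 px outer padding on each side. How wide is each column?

Inside the margins: 4190 − 100 = 4090 px.
Subtracting 17 gaps of 14 leaves 3852 for 18 columns, so c = 214 px.

214 px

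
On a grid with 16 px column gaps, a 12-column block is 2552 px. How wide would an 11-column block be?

2338 px

12c + 11·16 = 2552 → 12c = 2376 → c = 198 px.
Span of 11: 11·198 + 10·16 = 2178 + 160 = 2338 px.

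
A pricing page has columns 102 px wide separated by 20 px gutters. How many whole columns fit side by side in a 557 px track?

4 columns

k columns need k·102 + (k−1)·20 = k·122 − 20.
k·122 − 20 ≤ 557 → k ≤ 577 / 122 ≈ 4.73, so k = 4.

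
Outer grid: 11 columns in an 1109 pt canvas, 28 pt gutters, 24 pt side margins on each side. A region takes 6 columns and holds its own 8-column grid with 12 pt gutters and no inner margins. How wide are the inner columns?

Outer content = 1109 − 2·24 = 1061 pt.
1061 − 10·28 = 781; ÷11 gives c = 71 pt.
6-column span = 6·71 + 5·28 = 566 pt.
8d + 7·12 = 566 → 8d = 482 → d = 60.25 pt.

60.25 pt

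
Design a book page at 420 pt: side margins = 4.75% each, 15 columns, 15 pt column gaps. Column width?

11.34 pt

Each margin = 4.75% of 420 = 19.95 pt; content = 420 − 2·19.95 = 380.1 pt.
15 columns + 14 column gaps: 15c + 14·15 = 380.1.
15c = 380.1 − 210 = 170.1, so c = 11.34 pt.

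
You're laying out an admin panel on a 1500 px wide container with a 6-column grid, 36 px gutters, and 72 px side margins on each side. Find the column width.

Content width = 1500 − 2·72 = 1356 px.
6 columns + 5 gutters: 6c + 5·36 = 1356.
6c = 1356 − 180 = 1176, so c = 196 px.

196 px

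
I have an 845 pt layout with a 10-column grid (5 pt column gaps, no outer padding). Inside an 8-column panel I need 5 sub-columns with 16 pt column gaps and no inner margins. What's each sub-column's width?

10c + 9·5 = 845 → 10c = 800 → c = 80 pt.
Span of 8: 8·80 + 7·5 = 640 + 35 = 675 pt.
Subtracting 4 column gaps of 16 leaves 611 for 5 columns, so d = 122.2 pt.

122.2 pt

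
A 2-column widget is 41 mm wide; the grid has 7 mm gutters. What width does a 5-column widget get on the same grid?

2c + 1·7 = 41 → 2c = 34 → c = 17 mm.
Span of 5: 5·17 + 4·7 = 85 + 28 = 113 mm.

113 mm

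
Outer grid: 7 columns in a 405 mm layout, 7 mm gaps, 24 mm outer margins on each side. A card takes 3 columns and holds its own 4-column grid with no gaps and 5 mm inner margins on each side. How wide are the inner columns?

34.75 mm

Outer content = 405 − 2·24 = 357 mm.
Subtracting 6 gaps of 7 leaves 315 for 7 columns, so c = 45 mm.
3 columns plus 2 gaps: 135 + 14 = 149 mm.
Inner content = 149 − 2·5 = 139 mm.
4d = 139 → d = 34.75 mm.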